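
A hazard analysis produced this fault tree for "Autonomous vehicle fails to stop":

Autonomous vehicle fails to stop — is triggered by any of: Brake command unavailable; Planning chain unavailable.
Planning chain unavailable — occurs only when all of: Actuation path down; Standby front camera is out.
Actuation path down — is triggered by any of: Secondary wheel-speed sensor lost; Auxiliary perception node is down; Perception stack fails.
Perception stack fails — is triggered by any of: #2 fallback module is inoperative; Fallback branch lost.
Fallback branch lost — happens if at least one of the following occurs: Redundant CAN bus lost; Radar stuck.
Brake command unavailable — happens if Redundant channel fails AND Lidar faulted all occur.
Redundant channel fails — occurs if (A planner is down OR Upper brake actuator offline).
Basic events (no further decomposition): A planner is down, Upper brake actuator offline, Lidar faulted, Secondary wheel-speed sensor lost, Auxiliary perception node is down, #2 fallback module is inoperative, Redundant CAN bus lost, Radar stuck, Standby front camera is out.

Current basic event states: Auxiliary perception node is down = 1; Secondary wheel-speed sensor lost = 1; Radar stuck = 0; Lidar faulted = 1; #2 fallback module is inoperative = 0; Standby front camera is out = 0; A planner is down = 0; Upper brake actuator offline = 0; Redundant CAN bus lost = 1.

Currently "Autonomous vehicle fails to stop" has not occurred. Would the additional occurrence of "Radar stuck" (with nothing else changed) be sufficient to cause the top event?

Counterfactual: set "Radar stuck" to occurred.
Redundant channel fails [OR]: A planner is down=not, Upper brake actuator offline=not → no input occurs → does not occur.
Brake command unavailable [AND]: Redundant channel fails=not, Lidar faulted=occurs → not all inputs occur → does not occur.
Fallback branch lost [OR]: Redundant CAN bus lost=occurs, Radar stuck=occurs → at least one input occurs → occurs.
Perception stack fails [OR]: #2 fallback module is inoperative=not, Fallback branch lost=occurs → at least one input occurs → occurs.
Actuation path down [OR]: Secondary wheel-speed sensor lost=occurs, Auxiliary perception node is down=occurs, Perception stack fails=occurs → at least one input occurs → occurs.
Planning chain unavailable [AND]: Actuation path down=occurs, Standby front camera is out=not → not all inputs occur → does not occur.
Autonomous vehicle fails to stop [OR]: Brake command unavailable=not, Planning chain unavailable=not → no input occurs → does not occur.

No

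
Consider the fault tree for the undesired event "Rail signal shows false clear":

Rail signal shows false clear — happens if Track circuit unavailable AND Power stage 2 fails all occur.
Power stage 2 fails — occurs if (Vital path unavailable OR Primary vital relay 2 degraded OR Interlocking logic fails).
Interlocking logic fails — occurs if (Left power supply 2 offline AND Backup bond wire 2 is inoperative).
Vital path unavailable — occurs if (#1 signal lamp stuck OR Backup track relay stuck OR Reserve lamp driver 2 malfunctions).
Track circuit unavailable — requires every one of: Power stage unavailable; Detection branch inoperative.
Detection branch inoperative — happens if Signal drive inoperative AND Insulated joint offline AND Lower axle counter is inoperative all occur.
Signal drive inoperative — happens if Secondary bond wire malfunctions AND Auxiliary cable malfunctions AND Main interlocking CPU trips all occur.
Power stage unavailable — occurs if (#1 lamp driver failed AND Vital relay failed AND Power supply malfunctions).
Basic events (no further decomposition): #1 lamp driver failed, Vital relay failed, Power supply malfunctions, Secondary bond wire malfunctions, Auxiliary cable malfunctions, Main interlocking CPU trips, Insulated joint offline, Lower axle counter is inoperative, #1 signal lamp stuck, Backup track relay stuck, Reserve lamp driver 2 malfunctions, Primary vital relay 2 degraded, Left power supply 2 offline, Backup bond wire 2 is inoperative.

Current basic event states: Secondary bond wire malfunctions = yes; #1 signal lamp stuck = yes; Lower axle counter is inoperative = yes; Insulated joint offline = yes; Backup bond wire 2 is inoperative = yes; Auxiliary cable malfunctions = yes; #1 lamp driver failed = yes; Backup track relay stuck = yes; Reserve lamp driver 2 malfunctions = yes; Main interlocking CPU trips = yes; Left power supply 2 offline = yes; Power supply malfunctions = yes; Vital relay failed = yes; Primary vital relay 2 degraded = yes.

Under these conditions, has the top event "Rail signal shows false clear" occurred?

Yes

Power stage unavailable [AND]: #1 lamp driver failed=occurs, Vital relay failed=occurs, Power supply malfunctions=occurs → all inputs occur → occurs.
Signal drive inoperative [AND]: Secondary bond wire malfunctions=occurs, Auxiliary cable malfunctions=occurs, Main interlocking CPU trips=occurs → all inputs occur → occurs.
Detection branch inoperative [AND]: Signal drive inoperative=occurs, Insulated joint offline=occurs, Lower axle counter is inoperative=occurs → all inputs occur → occurs.
Track circuit unavailable [AND]: Power stage unavailable=occurs, Detection branch inoperative=occurs → all inputs occur → occurs.
Vital path unavailable [OR]: #1 signal lamp stuck=occurs, Backup track relay stuck=occurs, Reserve lamp driver 2 malfunctions=occurs → at least one input occurs → occurs.
Interlocking logic fails [AND]: Left power supply 2 offline=occurs, Backup bond wire 2 is inoperative=occurs → all inputs occur → occurs.
Power stage 2 fails [OR]: Vital path unavailable=occurs, Primary vital relay 2 degraded=occurs, Interlocking logic fails=occurs → at least one input occurs → occurs.
Rail signal shows false clear [AND]: Track circuit unavailable=occurs, Power stage 2 fails=occurs → all inputs occur → occurs.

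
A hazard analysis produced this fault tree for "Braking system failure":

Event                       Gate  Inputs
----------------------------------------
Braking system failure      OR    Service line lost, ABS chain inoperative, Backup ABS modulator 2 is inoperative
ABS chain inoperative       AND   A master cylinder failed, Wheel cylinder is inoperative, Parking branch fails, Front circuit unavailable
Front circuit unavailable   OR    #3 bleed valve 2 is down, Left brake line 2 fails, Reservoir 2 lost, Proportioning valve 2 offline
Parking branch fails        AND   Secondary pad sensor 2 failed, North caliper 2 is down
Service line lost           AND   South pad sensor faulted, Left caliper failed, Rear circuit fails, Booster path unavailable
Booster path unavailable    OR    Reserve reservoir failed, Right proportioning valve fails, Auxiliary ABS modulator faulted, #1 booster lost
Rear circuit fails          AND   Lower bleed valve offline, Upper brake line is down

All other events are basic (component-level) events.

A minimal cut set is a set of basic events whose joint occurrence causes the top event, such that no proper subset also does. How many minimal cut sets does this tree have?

Rear circuit fails [AND]: one cut set from each child combined → 1 × 1 = 1 cut set(s).
Booster path unavailable [OR]: union of children's cut sets → 4 cut set(s).
Service line lost [AND]: one cut set from each child combined → 1 × 1 × 1 × 4 = 4 cut set(s).
Parking branch fails [AND]: one cut set from each child combined → 1 × 1 = 1 cut set(s).
Front circuit unavailable [OR]: union of children's cut sets → 4 cut set(s).
ABS chain inoperative [AND]: one cut set from each child combined → 1 × 1 × 1 × 4 = 4 cut set(s).
Braking system failure [OR]: union of children's cut sets → 9 cut set(s).
Minimal cut sets: {Left caliper failed, Lower bleed valve offline, Reserve reservoir failed, South pad sensor faulted, Upper brake line is down}; {Left caliper failed, Lower bleed valve offline, Right proportioning valve fails, South pad sensor faulted, Upper brake line is down}; {Auxiliary ABS modulator faulted, Left caliper failed, Lower bleed valve offline, South pad sensor faulted, Upper brake line is down}; {#1 booster lost, Left caliper failed, Lower bleed valve offline, South pad sensor faulted, Upper brake line is down}; {#3 bleed valve 2 is down, A master cylinder failed, North caliper 2 is down, Secondary pad sensor 2 failed, Wheel cylinder is inoperative}; {A master cylinder failed, Left brake line 2 fails, North caliper 2 is down, Secondary pad sensor 2 failed, Wheel cylinder is inoperative}; {A master cylinder failed, North caliper 2 is down, Reservoir 2 lost, Secondary pad sensor 2 failed, Wheel cylinder is inoperative}; {A master cylinder failed, North caliper 2 is down, Proportioning valve 2 offline, Secondary pad sensor 2 failed, Wheel cylinder is inoperative}; {Backup ABS modulator 2 is inoperative}.

9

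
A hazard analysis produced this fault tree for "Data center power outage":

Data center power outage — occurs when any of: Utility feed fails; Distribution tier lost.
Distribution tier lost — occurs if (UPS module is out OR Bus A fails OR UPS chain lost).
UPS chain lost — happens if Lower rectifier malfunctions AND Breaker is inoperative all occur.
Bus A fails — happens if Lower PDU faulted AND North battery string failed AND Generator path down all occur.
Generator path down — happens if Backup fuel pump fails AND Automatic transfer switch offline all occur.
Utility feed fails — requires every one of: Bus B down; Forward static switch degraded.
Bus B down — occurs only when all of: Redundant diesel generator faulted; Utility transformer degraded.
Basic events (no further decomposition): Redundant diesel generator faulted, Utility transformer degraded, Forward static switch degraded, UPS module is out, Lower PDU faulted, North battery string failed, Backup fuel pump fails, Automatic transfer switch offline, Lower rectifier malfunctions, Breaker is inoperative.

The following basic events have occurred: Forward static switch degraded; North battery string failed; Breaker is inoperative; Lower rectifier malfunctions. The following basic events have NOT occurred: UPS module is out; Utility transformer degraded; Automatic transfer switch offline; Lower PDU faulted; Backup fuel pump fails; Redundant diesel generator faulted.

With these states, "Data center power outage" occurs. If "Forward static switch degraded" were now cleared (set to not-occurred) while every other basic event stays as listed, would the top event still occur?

Counterfactual: set "Forward static switch degraded" to not occurred.
Bus B down [AND]: Redundant diesel generator faulted=not, Utility transformer degraded=not → not all inputs occur → does not occur.
Utility feed fails [AND]: Bus B down=not, Forward static switch degraded=not → not all inputs occur → does not occur.
Generator path down [AND]: Backup fuel pump fails=not, Automatic transfer switch offline=not → not all inputs occur → does not occur.
Bus A fails [AND]: Lower PDU faulted=not, North battery string failed=occurs, Generator path down=not → not all inputs occur → does not occur.
UPS chain lost [AND]: Lower rectifier malfunctions=occurs, Breaker is inoperative=occurs → all inputs occur → occurs.
Distribution tier lost [OR]: UPS module is out=not, Bus A fails=not, UPS chain lost=occurs → at least one input occurs → occurs.
Data center power outage [OR]: Utility feed fails=not, Distribution tier lost=occurs → at least one input occurs → occurs.

Yes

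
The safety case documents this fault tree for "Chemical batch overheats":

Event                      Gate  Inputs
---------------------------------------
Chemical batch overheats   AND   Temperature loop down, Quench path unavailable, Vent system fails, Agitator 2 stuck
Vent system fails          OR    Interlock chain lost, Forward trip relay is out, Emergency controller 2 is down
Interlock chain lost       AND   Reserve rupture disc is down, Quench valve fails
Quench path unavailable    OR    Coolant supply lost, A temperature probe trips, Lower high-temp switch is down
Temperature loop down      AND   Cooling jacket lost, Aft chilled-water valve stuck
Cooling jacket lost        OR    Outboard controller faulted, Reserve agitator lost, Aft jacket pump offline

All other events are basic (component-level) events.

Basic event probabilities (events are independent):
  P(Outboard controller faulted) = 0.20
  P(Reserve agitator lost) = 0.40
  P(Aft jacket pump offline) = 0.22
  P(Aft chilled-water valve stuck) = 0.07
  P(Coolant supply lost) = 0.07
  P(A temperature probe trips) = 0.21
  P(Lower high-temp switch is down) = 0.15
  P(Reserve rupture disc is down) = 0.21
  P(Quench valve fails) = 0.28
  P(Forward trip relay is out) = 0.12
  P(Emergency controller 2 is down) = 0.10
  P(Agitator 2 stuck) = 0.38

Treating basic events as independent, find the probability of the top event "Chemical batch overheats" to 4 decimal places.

0.0016

P(Cooling jacket lost) [OR] = 1 − (1−0.20) × (1−0.40) × (1−0.22) = 0.625600
P(Temperature loop down) [AND] = 0.625600 × 0.07 = 0.043792
P(Quench path unavailable) [OR] = 1 − (1−0.07) × (1−0.21) × (1−0.15) = 0.375505
P(Interlock chain lost) [AND] = 0.21 × 0.28 = 0.058800
P(Vent system fails) [OR] = 1 − (1−0.058800) × (1−0.12) × (1−0.10) = 0.254570
P(Chemical batch overheats) [AND] = 0.043792 × 0.375505 × 0.254570 × 0.38 = 0.001591
Rounded to 4 decimal places: P(Chemical batch overheats) ≈ 0.0016.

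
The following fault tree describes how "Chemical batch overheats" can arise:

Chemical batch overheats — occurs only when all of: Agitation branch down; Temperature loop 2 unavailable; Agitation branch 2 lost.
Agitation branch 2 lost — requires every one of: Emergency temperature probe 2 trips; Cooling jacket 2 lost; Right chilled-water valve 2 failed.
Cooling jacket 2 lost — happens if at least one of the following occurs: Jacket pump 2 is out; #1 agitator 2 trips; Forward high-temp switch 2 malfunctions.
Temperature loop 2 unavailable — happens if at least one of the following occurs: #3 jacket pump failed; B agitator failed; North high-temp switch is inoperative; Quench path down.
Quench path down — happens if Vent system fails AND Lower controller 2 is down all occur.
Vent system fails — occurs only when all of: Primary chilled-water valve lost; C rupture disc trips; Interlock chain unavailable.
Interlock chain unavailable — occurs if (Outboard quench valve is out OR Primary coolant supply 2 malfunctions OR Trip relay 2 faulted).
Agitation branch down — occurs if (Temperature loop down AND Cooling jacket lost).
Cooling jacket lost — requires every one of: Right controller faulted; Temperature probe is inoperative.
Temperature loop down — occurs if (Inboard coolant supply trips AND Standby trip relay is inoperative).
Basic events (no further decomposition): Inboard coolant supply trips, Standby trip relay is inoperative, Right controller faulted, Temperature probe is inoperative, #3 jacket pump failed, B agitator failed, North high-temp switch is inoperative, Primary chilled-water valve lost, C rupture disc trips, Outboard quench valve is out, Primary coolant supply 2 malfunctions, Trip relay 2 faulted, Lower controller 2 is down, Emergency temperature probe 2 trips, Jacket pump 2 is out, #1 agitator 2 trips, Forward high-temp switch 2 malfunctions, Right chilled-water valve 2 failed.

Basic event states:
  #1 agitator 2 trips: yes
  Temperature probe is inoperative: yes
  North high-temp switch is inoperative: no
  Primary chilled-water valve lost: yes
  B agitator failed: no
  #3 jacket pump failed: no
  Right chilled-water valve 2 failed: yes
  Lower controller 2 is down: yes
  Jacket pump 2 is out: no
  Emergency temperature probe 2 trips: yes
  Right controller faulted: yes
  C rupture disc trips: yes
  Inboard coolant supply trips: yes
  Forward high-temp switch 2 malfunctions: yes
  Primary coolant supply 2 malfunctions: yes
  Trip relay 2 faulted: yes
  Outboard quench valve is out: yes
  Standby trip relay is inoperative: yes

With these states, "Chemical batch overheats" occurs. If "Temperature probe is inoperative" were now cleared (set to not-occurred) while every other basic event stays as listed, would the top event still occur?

No

Counterfactual: set "Temperature probe is inoperative" to not occurred.
Temperature loop down [AND]: Inboard coolant supply trips=occurs, Standby trip relay is inoperative=occurs → all inputs occur → occurs.
Cooling jacket lost [AND]: Right controller faulted=occurs, Temperature probe is inoperative=not → not all inputs occur → does not occur.
Agitation branch down [AND]: Temperature loop down=occurs, Cooling jacket lost=not → not all inputs occur → does not occur.
Interlock chain unavailable [OR]: Outboard quench valve is out=occurs, Primary coolant supply 2 malfunctions=occurs, Trip relay 2 faulted=occurs → at least one input occurs → occurs.
Vent system fails [AND]: Primary chilled-water valve lost=occurs, C rupture disc trips=occurs, Interlock chain unavailable=occurs → all inputs occur → occurs.
Quench path down [AND]: Vent system fails=occurs, Lower controller 2 is down=occurs → all inputs occur → occurs.
Temperature loop 2 unavailable [OR]: #3 jacket pump failed=not, B agitator failed=not, North high-temp switch is inoperative=not, Quench path down=occurs → at least one input occurs → occurs.
Cooling jacket 2 lost [OR]: Jacket pump 2 is out=not, #1 agitator 2 trips=occurs, Forward high-temp switch 2 malfunctions=occurs → at least one input occurs → occurs.
Agitation branch 2 lost [AND]: Emergency temperature probe 2 trips=occurs, Cooling jacket 2 lost=occurs, Right chilled-water valve 2 failed=occurs → all inputs occur → occurs.
Chemical batch overheats [AND]: Agitation branch down=not, Temperature loop 2 unavailable=occurs, Agitation branch 2 lost=occurs → not all inputs occur → does not occur.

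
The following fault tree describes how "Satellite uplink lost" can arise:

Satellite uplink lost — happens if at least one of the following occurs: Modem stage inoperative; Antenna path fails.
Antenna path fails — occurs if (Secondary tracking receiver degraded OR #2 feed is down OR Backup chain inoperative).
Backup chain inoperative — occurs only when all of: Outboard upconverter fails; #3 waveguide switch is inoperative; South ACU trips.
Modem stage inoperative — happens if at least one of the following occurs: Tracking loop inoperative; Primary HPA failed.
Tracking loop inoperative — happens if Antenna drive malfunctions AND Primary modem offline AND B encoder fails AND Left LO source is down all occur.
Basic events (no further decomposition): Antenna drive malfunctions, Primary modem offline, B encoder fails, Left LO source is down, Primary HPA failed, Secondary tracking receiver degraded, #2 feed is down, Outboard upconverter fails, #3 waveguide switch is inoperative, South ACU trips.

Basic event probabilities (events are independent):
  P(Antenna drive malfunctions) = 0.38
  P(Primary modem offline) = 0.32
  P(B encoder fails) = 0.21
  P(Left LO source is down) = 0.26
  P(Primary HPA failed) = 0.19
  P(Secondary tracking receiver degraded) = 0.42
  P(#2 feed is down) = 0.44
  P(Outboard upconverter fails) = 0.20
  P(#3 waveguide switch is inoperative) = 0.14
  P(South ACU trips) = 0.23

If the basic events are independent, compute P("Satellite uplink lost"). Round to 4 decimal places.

P(Tracking loop inoperative) [AND] = 0.38 × 0.32 × 0.21 × 0.26 = 0.006639
P(Modem stage inoperative) [OR] = 1 − (1−0.006639) × (1−0.19) = 0.195378
P(Backup chain inoperative) [AND] = 0.20 × 0.14 × 0.23 = 0.006440
P(Antenna path fails) [OR] = 1 − (1−0.42) × (1−0.44) × (1−0.006440) = 0.677292
P(Satellite uplink lost) [OR] = 1 − (1−0.195378) × (1−0.677292) = 0.740342
Rounded to 4 decimal places: P(Satellite uplink lost) ≈ 0.7403.

0.7403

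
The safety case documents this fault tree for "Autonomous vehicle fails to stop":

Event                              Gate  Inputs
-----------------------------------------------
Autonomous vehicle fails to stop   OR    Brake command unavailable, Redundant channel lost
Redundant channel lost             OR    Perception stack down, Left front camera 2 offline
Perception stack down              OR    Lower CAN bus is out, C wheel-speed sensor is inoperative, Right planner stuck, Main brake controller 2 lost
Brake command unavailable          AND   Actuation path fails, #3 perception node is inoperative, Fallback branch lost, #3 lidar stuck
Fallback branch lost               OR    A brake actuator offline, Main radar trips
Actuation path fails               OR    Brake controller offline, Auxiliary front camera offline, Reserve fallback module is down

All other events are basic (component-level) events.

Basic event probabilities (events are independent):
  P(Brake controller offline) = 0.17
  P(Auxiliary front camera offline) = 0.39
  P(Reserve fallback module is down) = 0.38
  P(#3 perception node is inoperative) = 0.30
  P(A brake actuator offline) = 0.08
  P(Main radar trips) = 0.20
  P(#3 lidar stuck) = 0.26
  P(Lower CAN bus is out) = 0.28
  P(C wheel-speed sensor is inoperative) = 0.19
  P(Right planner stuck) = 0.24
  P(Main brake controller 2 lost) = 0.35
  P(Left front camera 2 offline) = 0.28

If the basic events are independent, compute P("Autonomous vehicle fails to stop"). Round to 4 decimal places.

0.7955

P(Actuation path fails) [OR] = 1 − (1−0.17) × (1−0.39) × (1−0.38) = 0.686094
P(Fallback branch lost) [OR] = 1 − (1−0.08) × (1−0.20) = 0.264000
P(Brake command unavailable) [AND] = 0.686094 × 0.30 × 0.264000 × 0.26 = 0.014128
P(Perception stack down) [OR] = 1 − (1−0.28) × (1−0.19) × (1−0.24) × (1−0.35) = 0.711899
P(Redundant channel lost) [OR] = 1 − (1−0.711899) × (1−0.28) = 0.792567
P(Autonomous vehicle fails to stop) [OR] = 1 − (1−0.014128) × (1−0.792567) = 0.795498
Rounded to 4 decimal places: P(Autonomous vehicle fails to stop) ≈ 0.7955.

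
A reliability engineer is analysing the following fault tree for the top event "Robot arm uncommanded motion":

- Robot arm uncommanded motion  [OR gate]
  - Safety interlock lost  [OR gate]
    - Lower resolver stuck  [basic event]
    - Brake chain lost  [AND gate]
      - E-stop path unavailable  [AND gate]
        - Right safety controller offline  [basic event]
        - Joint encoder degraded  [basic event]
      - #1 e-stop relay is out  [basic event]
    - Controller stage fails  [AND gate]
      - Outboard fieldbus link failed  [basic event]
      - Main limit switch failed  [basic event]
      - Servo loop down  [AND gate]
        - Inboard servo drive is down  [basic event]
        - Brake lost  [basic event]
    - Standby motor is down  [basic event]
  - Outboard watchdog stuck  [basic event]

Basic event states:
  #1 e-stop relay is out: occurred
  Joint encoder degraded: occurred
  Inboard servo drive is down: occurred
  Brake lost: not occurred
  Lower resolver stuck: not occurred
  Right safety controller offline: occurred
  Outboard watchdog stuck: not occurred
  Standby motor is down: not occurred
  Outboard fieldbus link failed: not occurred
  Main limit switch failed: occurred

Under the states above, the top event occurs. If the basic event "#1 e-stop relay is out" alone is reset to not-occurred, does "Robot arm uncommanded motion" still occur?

Counterfactual: set "#1 e-stop relay is out" to not occurred.
E-stop path unavailable [AND]: Right safety controller offline=occurs, Joint encoder degraded=occurs → all inputs occur → occurs.
Brake chain lost [AND]: E-stop path unavailable=occurs, #1 e-stop relay is out=not → not all inputs occur → does not occur.
Servo loop down [AND]: Inboard servo drive is down=occurs, Brake lost=not → not all inputs occur → does not occur.
Controller stage fails [AND]: Outboard fieldbus link failed=not, Main limit switch failed=occurs, Servo loop down=not → not all inputs occur → does not occur.
Safety interlock lost [OR]: Lower resolver stuck=not, Brake chain lost=not, Controller stage fails=not, Standby motor is down=not → no input occurs → does not occur.
Robot arm uncommanded motion [OR]: Safety interlock lost=not, Outboard watchdog stuck=not → no input occurs → does not occur.

No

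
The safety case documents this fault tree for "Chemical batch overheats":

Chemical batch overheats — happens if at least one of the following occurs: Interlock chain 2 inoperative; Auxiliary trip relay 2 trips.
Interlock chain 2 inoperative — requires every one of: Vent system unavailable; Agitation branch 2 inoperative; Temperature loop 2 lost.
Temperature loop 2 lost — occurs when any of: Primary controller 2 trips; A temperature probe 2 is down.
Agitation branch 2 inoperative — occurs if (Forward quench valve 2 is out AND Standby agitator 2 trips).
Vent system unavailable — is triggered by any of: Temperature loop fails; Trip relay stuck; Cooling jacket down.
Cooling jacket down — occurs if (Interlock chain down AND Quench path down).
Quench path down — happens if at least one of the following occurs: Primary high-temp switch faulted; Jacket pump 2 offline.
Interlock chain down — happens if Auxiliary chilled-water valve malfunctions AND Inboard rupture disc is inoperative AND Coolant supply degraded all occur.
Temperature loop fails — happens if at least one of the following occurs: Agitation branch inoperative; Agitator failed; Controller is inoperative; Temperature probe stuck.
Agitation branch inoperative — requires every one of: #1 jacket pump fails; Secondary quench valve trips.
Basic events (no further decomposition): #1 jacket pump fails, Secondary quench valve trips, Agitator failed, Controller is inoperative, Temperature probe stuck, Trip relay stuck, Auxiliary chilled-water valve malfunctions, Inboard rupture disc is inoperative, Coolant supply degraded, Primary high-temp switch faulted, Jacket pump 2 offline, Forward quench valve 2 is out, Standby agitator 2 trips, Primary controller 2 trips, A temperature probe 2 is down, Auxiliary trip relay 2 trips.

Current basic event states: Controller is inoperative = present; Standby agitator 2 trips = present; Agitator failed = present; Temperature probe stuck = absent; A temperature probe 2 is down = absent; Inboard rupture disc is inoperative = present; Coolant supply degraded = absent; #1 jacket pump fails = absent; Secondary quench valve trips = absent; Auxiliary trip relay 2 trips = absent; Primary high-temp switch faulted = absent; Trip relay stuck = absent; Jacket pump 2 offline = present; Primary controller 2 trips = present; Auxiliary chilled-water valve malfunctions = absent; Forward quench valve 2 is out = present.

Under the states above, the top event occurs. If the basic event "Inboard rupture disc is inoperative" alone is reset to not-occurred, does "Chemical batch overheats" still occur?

Yes

Counterfactual: set "Inboard rupture disc is inoperative" to not occurred.
Agitation branch inoperative [AND]: #1 jacket pump fails=not, Secondary quench valve trips=not → not all inputs occur → does not occur.
Temperature loop fails [OR]: Agitation branch inoperative=not, Agitator failed=occurs, Controller is inoperative=occurs, Temperature probe stuck=not → at least one input occurs → occurs.
Interlock chain down [AND]: Auxiliary chilled-water valve malfunctions=not, Inboard rupture disc is inoperative=not, Coolant supply degraded=not → not all inputs occur → does not occur.
Quench path down [OR]: Primary high-temp switch faulted=not, Jacket pump 2 offline=occurs → at least one input occurs → occurs.
Cooling jacket down [AND]: Interlock chain down=not, Quench path down=occurs → not all inputs occur → does not occur.
Vent system unavailable [OR]: Temperature loop fails=occurs, Trip relay stuck=not, Cooling jacket down=not → at least one input occurs → occurs.
Agitation branch 2 inoperative [AND]: Forward quench valve 2 is out=occurs, Standby agitator 2 trips=occurs → all inputs occur → occurs.
Temperature loop 2 lost [OR]: Primary controller 2 trips=occurs, A temperature probe 2 is down=not → at least one input occurs → occurs.
Interlock chain 2 inoperative [AND]: Vent system unavailable=occurs, Agitation branch 2 inoperative=occurs, Temperature loop 2 lost=occurs → all inputs occur → occurs.
Chemical batch overheats [OR]: Interlock chain 2 inoperative=occurs, Auxiliary trip relay 2 trips=not → at least one input occurs → occurs.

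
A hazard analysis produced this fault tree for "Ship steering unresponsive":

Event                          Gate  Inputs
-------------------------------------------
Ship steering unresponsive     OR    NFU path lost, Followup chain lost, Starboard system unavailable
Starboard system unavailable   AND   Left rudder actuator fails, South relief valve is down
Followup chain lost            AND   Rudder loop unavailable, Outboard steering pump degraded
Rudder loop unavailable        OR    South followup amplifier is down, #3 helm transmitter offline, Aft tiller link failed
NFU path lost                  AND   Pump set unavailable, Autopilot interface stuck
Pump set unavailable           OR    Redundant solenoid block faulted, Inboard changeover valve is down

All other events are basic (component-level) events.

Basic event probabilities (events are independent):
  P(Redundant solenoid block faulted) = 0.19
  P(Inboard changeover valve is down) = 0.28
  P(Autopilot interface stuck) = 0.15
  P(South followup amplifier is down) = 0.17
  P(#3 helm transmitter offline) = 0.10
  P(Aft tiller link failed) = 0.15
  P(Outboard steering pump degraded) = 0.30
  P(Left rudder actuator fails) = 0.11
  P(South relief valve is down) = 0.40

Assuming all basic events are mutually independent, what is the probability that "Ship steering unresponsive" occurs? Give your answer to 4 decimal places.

0.2019

P(Pump set unavailable) [OR] = 1 − (1−0.19) × (1−0.28) = 0.416800
P(NFU path lost) [AND] = 0.416800 × 0.15 = 0.062520
P(Rudder loop unavailable) [OR] = 1 − (1−0.17) × (1−0.10) × (1−0.15) = 0.365050
P(Followup chain lost) [AND] = 0.365050 × 0.30 = 0.109515
P(Starboard system unavailable) [AND] = 0.11 × 0.40 = 0.044000
P(Ship steering unresponsive) [OR] = 1 − (1−0.062520) × (1−0.109515) × (1−0.044000) = 0.201920
Rounded to 4 decimal places: P(Ship steering unresponsive) ≈ 0.2019.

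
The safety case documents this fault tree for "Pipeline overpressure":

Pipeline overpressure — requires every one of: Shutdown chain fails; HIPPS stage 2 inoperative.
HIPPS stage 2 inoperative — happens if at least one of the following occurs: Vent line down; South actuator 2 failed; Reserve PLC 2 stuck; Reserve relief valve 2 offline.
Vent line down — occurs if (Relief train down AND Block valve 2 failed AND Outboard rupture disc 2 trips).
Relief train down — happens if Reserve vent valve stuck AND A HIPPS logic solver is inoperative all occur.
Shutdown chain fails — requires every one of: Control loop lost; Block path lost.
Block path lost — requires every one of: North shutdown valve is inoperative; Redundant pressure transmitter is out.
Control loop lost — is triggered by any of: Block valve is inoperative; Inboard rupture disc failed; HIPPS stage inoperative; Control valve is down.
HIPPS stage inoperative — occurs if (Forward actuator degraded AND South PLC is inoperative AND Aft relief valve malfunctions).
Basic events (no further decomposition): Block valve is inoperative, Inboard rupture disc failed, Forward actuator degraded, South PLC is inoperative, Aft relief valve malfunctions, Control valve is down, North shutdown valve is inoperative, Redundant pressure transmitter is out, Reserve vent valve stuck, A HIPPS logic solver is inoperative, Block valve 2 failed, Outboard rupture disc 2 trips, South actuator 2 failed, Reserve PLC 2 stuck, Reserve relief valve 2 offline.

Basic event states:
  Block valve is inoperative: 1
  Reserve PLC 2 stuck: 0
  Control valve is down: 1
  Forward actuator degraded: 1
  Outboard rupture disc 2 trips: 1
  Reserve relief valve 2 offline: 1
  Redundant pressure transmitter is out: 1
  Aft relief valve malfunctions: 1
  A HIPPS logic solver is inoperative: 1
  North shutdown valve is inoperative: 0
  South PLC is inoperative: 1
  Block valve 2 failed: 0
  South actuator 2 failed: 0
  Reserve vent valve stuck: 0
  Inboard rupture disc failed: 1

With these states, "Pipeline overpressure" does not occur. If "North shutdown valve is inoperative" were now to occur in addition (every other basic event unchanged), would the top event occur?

Yes

Counterfactual: set "North shutdown valve is inoperative" to occurred.
HIPPS stage inoperative [AND]: Forward actuator degraded=occurs, South PLC is inoperative=occurs, Aft relief valve malfunctions=occurs → all inputs occur → occurs.
Control loop lost [OR]: Block valve is inoperative=occurs, Inboard rupture disc failed=occurs, HIPPS stage inoperative=occurs, Control valve is down=occurs → at least one input occurs → occurs.
Block path lost [AND]: North shutdown valve is inoperative=occurs, Redundant pressure transmitter is out=occurs → all inputs occur → occurs.
Shutdown chain fails [AND]: Control loop lost=occurs, Block path lost=occurs → all inputs occur → occurs.
Relief train down [AND]: Reserve vent valve stuck=not, A HIPPS logic solver is inoperative=occurs → not all inputs occur → does not occur.
Vent line down [AND]: Relief train down=not, Block valve 2 failed=not, Outboard rupture disc 2 trips=occurs → not all inputs occur → does not occur.
HIPPS stage 2 inoperative [OR]: Vent line down=not, South actuator 2 failed=not, Reserve PLC 2 stuck=not, Reserve relief valve 2 offline=occurs → at least one input occurs → occurs.
Pipeline overpressure [AND]: Shutdown chain fails=occurs, HIPPS stage 2 inoperative=occurs → all inputs occur → occurs.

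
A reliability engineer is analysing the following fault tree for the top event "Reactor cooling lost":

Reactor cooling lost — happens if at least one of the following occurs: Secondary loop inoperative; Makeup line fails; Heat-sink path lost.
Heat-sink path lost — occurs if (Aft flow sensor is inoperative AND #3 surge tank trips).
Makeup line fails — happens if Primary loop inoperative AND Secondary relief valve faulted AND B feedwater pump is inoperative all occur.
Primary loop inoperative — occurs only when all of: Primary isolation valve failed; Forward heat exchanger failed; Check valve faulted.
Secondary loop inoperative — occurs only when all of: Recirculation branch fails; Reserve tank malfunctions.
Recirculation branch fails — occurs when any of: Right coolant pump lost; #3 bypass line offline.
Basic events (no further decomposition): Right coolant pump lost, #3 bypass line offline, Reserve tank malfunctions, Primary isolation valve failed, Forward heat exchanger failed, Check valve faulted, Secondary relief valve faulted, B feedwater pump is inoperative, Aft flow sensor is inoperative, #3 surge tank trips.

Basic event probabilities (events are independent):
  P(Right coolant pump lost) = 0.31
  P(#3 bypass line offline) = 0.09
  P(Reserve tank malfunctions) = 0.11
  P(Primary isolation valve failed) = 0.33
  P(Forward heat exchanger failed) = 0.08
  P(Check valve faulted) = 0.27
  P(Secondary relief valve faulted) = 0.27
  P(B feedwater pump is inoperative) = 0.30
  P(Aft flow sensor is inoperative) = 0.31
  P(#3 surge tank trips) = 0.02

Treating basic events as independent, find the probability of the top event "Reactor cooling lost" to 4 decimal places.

P(Recirculation branch fails) [OR] = 1 − (1−0.31) × (1−0.09) = 0.372100
P(Secondary loop inoperative) [AND] = 0.372100 × 0.11 = 0.040931
P(Primary loop inoperative) [AND] = 0.33 × 0.08 × 0.27 = 0.007128
P(Makeup line fails) [AND] = 0.007128 × 0.27 × 0.30 = 0.000577
P(Heat-sink path lost) [AND] = 0.31 × 0.02 = 0.006200
P(Reactor cooling lost) [OR] = 1 − (1−0.040931) × (1−0.000577) × (1−0.006200) = 0.047427
Rounded to 4 decimal places: P(Reactor cooling lost) ≈ 0.0474.

0.0474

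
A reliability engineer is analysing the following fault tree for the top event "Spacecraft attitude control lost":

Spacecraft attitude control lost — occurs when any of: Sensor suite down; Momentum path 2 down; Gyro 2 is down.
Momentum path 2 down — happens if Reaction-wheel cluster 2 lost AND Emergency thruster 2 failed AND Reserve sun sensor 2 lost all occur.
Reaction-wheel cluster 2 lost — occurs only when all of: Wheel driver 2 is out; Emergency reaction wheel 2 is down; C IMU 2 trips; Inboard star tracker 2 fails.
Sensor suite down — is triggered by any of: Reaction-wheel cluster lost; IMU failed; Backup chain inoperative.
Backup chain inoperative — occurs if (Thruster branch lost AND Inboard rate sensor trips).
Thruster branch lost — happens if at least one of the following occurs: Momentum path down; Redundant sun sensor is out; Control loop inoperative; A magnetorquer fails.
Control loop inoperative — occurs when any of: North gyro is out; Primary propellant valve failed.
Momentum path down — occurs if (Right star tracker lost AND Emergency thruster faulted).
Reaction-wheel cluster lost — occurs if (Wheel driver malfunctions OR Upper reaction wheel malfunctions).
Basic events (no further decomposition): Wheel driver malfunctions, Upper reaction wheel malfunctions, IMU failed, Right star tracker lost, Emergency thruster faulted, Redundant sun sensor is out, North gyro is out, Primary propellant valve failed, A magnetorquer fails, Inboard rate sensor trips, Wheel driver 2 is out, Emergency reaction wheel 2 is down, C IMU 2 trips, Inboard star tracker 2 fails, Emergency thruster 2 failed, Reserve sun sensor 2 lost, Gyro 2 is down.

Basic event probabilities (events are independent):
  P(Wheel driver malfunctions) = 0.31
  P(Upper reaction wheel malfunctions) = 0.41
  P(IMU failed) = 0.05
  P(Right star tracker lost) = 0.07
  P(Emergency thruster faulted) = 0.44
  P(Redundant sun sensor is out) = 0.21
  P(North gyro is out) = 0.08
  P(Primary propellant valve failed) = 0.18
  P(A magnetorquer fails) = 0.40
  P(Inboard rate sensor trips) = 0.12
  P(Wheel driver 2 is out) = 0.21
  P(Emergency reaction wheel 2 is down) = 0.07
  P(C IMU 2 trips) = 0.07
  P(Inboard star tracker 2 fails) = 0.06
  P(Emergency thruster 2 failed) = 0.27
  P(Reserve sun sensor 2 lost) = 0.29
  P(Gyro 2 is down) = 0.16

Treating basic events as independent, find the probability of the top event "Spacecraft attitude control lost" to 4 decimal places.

P(Reaction-wheel cluster lost) [OR] = 1 − (1−0.31) × (1−0.41) = 0.592900
P(Momentum path down) [AND] = 0.07 × 0.44 = 0.030800
P(Control loop inoperative) [OR] = 1 − (1−0.08) × (1−0.18) = 0.245600
P(Thruster branch lost) [OR] = 1 − (1−0.030800) × (1−0.21) × (1−0.245600) × (1−0.40) = 0.653428
P(Backup chain inoperative) [AND] = 0.653428 × 0.12 = 0.078411
P(Sensor suite down) [OR] = 1 − (1−0.592900) × (1−0.05) × (1−0.078411) = 0.643580
P(Reaction-wheel cluster 2 lost) [AND] = 0.21 × 0.07 × 0.07 × 0.06 = 0.000062
P(Momentum path 2 down) [AND] = 0.000062 × 0.27 × 0.29 = 0.000005
P(Spacecraft attitude control lost) [OR] = 1 − (1−0.643580) × (1−0.000005) × (1−0.16) = 0.700609
Rounded to 4 decimal places: P(Spacecraft attitude control lost) ≈ 0.7006.

0.7006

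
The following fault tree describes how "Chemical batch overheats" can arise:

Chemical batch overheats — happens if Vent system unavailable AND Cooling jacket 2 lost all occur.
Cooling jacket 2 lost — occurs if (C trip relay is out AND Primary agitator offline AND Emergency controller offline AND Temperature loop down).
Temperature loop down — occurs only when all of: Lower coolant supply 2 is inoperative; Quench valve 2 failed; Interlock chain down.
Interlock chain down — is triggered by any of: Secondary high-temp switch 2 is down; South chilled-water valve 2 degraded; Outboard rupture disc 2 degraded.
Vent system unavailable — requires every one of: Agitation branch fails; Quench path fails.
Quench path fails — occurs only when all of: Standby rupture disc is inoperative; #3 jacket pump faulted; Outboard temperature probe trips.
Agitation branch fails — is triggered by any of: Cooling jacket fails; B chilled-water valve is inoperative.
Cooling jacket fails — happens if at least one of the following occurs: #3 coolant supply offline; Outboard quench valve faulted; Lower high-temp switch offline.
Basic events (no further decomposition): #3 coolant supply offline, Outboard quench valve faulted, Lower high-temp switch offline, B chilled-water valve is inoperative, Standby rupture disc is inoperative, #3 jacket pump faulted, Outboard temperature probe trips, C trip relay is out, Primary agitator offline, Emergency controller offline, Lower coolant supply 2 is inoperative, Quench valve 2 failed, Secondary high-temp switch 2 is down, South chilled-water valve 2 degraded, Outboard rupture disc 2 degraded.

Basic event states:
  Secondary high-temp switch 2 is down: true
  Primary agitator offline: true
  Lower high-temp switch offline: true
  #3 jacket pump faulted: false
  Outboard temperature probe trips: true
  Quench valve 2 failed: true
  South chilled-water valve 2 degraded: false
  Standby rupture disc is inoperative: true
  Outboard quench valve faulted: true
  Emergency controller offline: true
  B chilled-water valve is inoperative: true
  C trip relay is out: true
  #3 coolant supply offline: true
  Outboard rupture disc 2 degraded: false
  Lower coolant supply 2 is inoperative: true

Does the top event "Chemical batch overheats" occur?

No

Cooling jacket fails [OR]: #3 coolant supply offline=occurs, Outboard quench valve faulted=occurs, Lower high-temp switch offline=occurs → at least one input occurs → occurs.
Agitation branch fails [OR]: Cooling jacket fails=occurs, B chilled-water valve is inoperative=occurs → at least one input occurs → occurs.
Quench path fails [AND]: Standby rupture disc is inoperative=occurs, #3 jacket pump faulted=not, Outboard temperature probe trips=occurs → not all inputs occur → does not occur.
Vent system unavailable [AND]: Agitation branch fails=occurs, Quench path fails=not → not all inputs occur → does not occur.
Interlock chain down [OR]: Secondary high-temp switch 2 is down=occurs, South chilled-water valve 2 degraded=not, Outboard rupture disc 2 degraded=not → at least one input occurs → occurs.
Temperature loop down [AND]: Lower coolant supply 2 is inoperative=occurs, Quench valve 2 failed=occurs, Interlock chain down=occurs → all inputs occur → occurs.
Cooling jacket 2 lost [AND]: C trip relay is out=occurs, Primary agitator offline=occurs, Emergency controller offline=occurs, Temperature loop down=occurs → all inputs occur → occurs.
Chemical batch overheats [AND]: Vent system unavailable=not, Cooling jacket 2 lost=occurs → not all inputs occur → does not occur.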